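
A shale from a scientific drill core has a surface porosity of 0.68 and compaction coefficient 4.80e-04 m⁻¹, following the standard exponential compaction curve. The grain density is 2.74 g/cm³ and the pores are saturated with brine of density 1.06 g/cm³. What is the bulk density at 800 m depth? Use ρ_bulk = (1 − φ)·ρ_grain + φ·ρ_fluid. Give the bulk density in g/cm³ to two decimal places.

Working in km (1 km = 1000 m; β in km⁻¹ = β in m⁻¹ × 1000):
Porosity at depth: n = 0.68·exp(−0.48×0.8) = 0.68×0.6811 = 0.4632
Bulk density: ρ_b = (1−n)ρ_g + n·ρ_f = 0.5368×2.74 + 0.4632×1.06
       = 1.471 + 0.491 = 1.962 g/cm³

1.96 g/cm³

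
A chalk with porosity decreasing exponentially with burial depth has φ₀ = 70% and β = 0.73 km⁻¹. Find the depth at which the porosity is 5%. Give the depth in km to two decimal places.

3.62 km

Invert Athy's law: d = ln(φ₀/φ) / β
d = ln(0.7/0.05) / 0.73 = ln(14) / 0.73 = 2.6391 / 0.73 = 3.615 km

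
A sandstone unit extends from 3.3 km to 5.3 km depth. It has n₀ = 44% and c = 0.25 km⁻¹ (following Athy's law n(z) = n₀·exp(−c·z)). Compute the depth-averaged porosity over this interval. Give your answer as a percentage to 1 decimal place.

15.2%

⟨n⟩ = (1/(z₂−z₁)) ∫ n₀ e^(−cz) dz = n₀·(e^(−c·z₁) − e^(−c·z₂)) / (c·(z₂−z₁))
e^(−0.25×3.3) = 0.4382; e^(−0.25×5.3) = 0.2658
⟨n⟩ = 0.44 × (0.4382 − 0.2658) / (0.25 × 2) = 0.44 × 0.3449 = 0.1517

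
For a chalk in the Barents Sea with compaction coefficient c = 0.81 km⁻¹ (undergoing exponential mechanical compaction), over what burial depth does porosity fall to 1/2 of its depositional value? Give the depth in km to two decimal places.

phi/phi₀ = 1/2 ⇒ exp(−c·d) = 1/2 ⇒ d = ln(2) / c
d = 0.6931 / 0.81 = 0.856 km

0.86 km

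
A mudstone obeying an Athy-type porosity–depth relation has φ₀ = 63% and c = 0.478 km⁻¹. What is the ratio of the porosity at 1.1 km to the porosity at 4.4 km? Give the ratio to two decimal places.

φ(Z₁)/φ(Z₂) = e^(−c·Z₁)/e^(−c·Z₂) = e^{c(Z₂−Z₁)}
= exp(0.478 × 3.3) = exp(1.577) = 4.8423

4.84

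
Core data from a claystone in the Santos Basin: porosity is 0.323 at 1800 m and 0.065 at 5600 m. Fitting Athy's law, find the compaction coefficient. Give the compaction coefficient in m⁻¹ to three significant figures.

Working in km (1 km = 1000 m; c in km⁻¹ = c in m⁻¹ × 1000):
Athy: phi(Z) = phi₀ e^(−cZ) ⇒ phi₁/phi₂ = e^{c(Z₂−Z₁)} ⇒ c = ln(phi₁/phi₂)/(Z₂−Z₁)
c = ln(0.323/0.065) / (5.6 − 1.8) = ln(4.969) / 3.8 = 1.6033 / 3.8 = 0.4219 km⁻¹

0.000422 m⁻¹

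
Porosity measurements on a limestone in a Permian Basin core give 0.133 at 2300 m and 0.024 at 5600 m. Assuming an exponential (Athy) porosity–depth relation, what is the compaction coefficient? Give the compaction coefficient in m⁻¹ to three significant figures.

0.000519 m⁻¹

Working in km (1 km = 1000 m; β in km⁻¹ = β in m⁻¹ × 1000):
Athy: phi(d) = phi₀ e^(−βd) ⇒ phi₁/phi₂ = e^{β(d₂−d₁)} ⇒ β = ln(phi₁/phi₂)/(d₂−d₁)
β = ln(0.133/0.024) / (5.6 − 2.3) = ln(5.542) / 3.3 = 1.7123 / 3.3 = 0.5189 km⁻¹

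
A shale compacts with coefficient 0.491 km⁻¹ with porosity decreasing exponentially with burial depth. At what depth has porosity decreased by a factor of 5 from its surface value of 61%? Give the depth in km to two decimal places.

3.28 km

n/n₀ = 1/5 ⇒ exp(−k·z) = 1/5 ⇒ z = ln(5) / k
z = 1.6094 / 0.491 = 3.278 km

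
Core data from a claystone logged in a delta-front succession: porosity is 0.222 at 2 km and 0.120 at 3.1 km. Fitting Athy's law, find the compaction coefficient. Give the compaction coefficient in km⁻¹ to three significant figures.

0.559 km⁻¹

Athy: n(z) = n₀ e^(−βz) ⇒ n₁/n₂ = e^{β(z₂−z₁)} ⇒ β = ln(n₁/n₂)/(z₂−z₁)
β = ln(0.222/0.12) / (3.1 − 2) = ln(1.85) / 1.1 = 0.6152 / 1.1 = 0.5593 km⁻¹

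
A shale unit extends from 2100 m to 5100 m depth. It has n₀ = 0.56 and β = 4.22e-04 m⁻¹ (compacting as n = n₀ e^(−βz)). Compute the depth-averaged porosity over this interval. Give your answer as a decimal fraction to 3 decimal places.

Working in km (1 km = 1000 m; β in km⁻¹ = β in m⁻¹ × 1000):
⟨n⟩ = (1/(z₂−z₁)) ∫ n₀ e^(−βz) dz = n₀·(e^(−β·z₁) − e^(−β·z₂)) / (β·(z₂−z₁))
e^(−0.422×2.1) = 0.4122; e^(−0.422×5.1) = 0.1162
⟨n⟩ = 0.56 × (0.4122 − 0.1162) / (0.422 × 3) = 0.56 × 0.2338 = 0.1309

0.131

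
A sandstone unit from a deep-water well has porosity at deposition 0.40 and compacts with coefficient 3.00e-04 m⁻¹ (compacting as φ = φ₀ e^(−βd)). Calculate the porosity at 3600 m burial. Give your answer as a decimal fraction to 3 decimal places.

0.136

Working in km (1 km = 1000 m; β in km⁻¹ = β in m⁻¹ × 1000):
φ = φ₀·exp(−β·d) = 0.4 × exp(−0.3 × 3.6) = 0.4 × exp(−1.08)
  = 0.4 × 0.3396 = 0.1358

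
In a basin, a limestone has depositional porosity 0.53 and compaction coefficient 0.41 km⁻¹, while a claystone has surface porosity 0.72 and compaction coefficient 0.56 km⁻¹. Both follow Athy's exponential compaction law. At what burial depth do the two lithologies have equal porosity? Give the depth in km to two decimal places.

Set φ₀ₐ e^(−kₐz) = φ₀ᵦ e^(−kᵦz) ⇒ ln(φ₀ₐ/φ₀ᵦ) = (kₐ − kᵦ)·z
z = ln(0.53/0.72) / (0.41 − 0.56) = -0.3064 / -0.15 = 2.042 km

2.04 km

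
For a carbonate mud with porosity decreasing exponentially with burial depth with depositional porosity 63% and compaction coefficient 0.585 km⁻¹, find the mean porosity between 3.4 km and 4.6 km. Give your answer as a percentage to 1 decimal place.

⟨φ⟩ = (1/(z₂−z₁)) ∫ φ₀ e^(−kz) dz = φ₀·(e^(−k·z₁) − e^(−k·z₂)) / (k·(z₂−z₁))
e^(−0.585×3.4) = 0.1368; e^(−0.585×4.6) = 0.0678
⟨φ⟩ = 0.63 × (0.1368 − 0.0678) / (0.585 × 1.2) = 0.63 × 0.0983 = 0.0619

6.2%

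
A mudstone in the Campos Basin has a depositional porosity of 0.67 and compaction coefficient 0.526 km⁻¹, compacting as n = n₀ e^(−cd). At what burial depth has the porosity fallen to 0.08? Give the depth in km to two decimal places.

Invert Athy's law: d = ln(n₀/n) / c
d = ln(0.67/0.08) / 0.526 = ln(8.375) / 0.526 = 2.1253 / 0.526 = 4.040 km

4.04 km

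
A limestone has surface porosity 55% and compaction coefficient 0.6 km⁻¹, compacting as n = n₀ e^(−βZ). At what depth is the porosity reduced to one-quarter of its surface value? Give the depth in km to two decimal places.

2.31 km

n/n₀ = 1/4 ⇒ exp(−β·Z) = 1/4 ⇒ Z = ln(4) / β
Z = 1.3863 / 0.6 = 2.310 km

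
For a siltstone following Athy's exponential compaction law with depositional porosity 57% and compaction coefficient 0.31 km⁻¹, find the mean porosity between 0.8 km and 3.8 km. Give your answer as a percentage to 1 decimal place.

⟨n⟩ = (1/(z₂−z₁)) ∫ n₀ e^(−kz) dz = n₀·(e^(−k·z₁) − e^(−k·z₂)) / (k·(z₂−z₁))
e^(−0.31×0.8) = 0.7804; e^(−0.31×3.8) = 0.3079
⟨n⟩ = 0.57 × (0.7804 − 0.3079) / (0.31 × 3) = 0.57 × 0.5080 = 0.2896

29.0%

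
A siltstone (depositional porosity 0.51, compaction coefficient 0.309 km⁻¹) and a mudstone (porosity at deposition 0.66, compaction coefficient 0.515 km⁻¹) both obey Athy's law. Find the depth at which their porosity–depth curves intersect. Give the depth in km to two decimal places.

1.25 km

Set φ₀ₐ e^(−cₐd) = φ₀ᵦ e^(−cᵦd) ⇒ ln(φ₀ₐ/φ₀ᵦ) = (cₐ − cᵦ)·d
d = ln(0.51/0.66) / (0.309 − 0.515) = -0.2578 / -0.206 = 1.252 km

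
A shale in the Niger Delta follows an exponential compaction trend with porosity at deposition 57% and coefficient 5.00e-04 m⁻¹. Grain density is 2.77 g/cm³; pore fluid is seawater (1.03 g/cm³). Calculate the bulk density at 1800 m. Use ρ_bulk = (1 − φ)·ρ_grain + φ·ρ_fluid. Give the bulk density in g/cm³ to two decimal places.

2.37 g/cm³

Working in km (1 km = 1000 m; β in km⁻¹ = β in m⁻¹ × 1000):
Porosity at depth: phi = 0.57·exp(−0.5×1.8) = 0.57×0.4066 = 0.2317
Bulk density: ρ_b = (1−phi)ρ_g + phi·ρ_f = 0.7683×2.77 + 0.2317×1.03
       = 2.128 + 0.239 = 2.367 g/cm³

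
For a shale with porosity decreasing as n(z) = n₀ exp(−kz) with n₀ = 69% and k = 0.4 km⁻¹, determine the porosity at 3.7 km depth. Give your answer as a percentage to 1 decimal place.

n = n₀·exp(−k·z) = 0.69 × exp(−0.4 × 3.7) = 0.69 × exp(−1.48)
  = 0.69 × 0.2276 = 0.1571

15.7%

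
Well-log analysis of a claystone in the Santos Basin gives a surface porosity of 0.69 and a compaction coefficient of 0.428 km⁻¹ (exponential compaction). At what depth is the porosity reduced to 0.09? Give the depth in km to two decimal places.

4.76 km

Invert Athy's law: z = ln(phi₀/phi) / c
z = ln(0.69/0.09) / 0.428 = ln(7.667) / 0.428 = 2.0369 / 0.428 = 4.759 km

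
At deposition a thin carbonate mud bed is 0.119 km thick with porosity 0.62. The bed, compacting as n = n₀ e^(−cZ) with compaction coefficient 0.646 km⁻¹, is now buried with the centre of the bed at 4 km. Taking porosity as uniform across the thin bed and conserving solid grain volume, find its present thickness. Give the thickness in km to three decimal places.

0.047 km

Porosity at 4 km: n = 0.62·exp(−0.646×4) = 0.0468
Solid-volume conservation: h(1−n) = h₀(1−n₀) ⇒ h = h₀·(1−n₀)/(1−n)
h = 0.119 × (1 − 0.62)/(1 − 0.0468) = 0.119 × 0.3987 = 0.0474 km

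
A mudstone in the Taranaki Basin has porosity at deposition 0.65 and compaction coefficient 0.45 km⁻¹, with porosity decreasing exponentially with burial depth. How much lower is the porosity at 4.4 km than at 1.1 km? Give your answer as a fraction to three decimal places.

phi(1.1) = 0.65·e^(−0.45×1.1) = 0.3962
phi(4.4) = 0.65·e^(−0.45×4.4) = 0.0897
Δphi = 0.3962 − 0.0897 = 0.3065

0.306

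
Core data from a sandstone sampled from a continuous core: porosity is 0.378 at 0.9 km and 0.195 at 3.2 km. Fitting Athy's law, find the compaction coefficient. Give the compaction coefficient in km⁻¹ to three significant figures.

0.288 km⁻¹

Athy: φ(d) = φ₀ e^(−βd) ⇒ φ₁/φ₂ = e^{β(d₂−d₁)} ⇒ β = ln(φ₁/φ₂)/(d₂−d₁)
β = ln(0.378/0.195) / (3.2 − 0.9) = ln(1.938) / 2.3 = 0.6619 / 2.3 = 0.2878 km⁻¹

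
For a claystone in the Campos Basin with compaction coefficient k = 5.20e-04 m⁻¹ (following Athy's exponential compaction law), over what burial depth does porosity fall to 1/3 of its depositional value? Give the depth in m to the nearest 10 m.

2110 m

Working in km (1 km = 1000 m; k in km⁻¹ = k in m⁻¹ × 1000):
n/n₀ = 1/3 ⇒ exp(−k·Z) = 1/3 ⇒ Z = ln(3) / k
Z = 1.0986 / 0.52 = 2.113 km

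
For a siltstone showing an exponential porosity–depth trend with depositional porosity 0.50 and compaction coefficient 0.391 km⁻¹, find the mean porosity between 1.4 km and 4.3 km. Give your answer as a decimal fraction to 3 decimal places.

0.173

⟨n⟩ = (1/(d₂−d₁)) ∫ n₀ e^(−kd) dd = n₀·(e^(−k·d₁) − e^(−k·d₂)) / (k·(d₂−d₁))
e^(−0.391×1.4) = 0.5785; e^(−0.391×4.3) = 0.1861
⟨n⟩ = 0.5 × (0.5785 − 0.1861) / (0.391 × 2.9) = 0.5 × 0.3460 = 0.1730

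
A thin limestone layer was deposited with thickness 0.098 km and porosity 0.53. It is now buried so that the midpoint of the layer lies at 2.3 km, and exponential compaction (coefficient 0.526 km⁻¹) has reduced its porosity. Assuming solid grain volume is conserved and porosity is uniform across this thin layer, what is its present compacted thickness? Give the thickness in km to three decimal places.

0.055 km

Porosity at 2.3 km: phi = 0.53·exp(−0.526×2.3) = 0.1581
Solid-volume conservation: h(1−phi) = h₀(1−phi₀) ⇒ h = h₀·(1−phi₀)/(1−phi)
h = 0.098 × (1 − 0.53)/(1 − 0.1581) = 0.098 × 0.5582 = 0.0547 km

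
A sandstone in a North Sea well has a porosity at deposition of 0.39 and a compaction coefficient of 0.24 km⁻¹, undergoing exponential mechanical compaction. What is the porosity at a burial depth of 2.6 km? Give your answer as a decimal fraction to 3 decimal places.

phi = phi₀·exp(−k·z) = 0.39 × exp(−0.24 × 2.6) = 0.39 × exp(−0.624)
  = 0.39 × 0.5358 = 0.2090

0.209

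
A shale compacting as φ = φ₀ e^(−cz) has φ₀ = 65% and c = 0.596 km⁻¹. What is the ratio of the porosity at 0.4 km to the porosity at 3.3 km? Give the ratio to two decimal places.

5.63

φ(z₁)/φ(z₂) = e^(−c·z₁)/e^(−c·z₂) = e^{c(z₂−z₁)}
= exp(0.596 × 2.9) = exp(1.728) = 5.6316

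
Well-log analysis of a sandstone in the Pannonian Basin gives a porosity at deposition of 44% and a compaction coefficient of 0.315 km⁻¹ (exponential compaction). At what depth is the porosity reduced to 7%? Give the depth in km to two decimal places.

Invert Athy's law: d = ln(φ₀/φ) / c
d = ln(0.44/0.07) / 0.315 = ln(6.286) / 0.315 = 1.8383 / 0.315 = 5.836 km

5.84 km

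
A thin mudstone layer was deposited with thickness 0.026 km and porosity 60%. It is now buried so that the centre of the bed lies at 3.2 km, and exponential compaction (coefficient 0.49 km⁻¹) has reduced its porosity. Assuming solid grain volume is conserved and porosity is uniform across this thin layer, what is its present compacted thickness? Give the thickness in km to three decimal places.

Porosity at 3.2 km: n = 0.6·exp(−0.49×3.2) = 0.1251
Solid-volume conservation: h(1−n) = h₀(1−n₀) ⇒ h = h₀·(1−n₀)/(1−n)
h = 0.026 × (1 − 0.6)/(1 − 0.1251) = 0.026 × 0.4572 = 0.0119 km

0.012 km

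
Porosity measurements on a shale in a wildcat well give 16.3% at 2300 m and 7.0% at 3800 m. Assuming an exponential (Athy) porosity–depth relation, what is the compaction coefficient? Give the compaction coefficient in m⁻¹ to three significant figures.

Working in km (1 km = 1000 m; k in km⁻¹ = k in m⁻¹ × 1000):
Athy: n(Z) = n₀ e^(−kZ) ⇒ n₁/n₂ = e^{k(Z₂−Z₁)} ⇒ k = ln(n₁/n₂)/(Z₂−Z₁)
k = ln(0.163/0.07) / (3.8 − 2.3) = ln(2.329) / 1.5 = 0.8453 / 1.5 = 0.5635 km⁻¹

0.000564 m⁻¹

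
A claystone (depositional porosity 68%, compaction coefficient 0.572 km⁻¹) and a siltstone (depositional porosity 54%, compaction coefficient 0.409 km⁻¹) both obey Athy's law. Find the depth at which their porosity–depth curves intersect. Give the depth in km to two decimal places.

1.41 km

Set n₀ₐ e^(−cₐd) = n₀ᵦ e^(−cᵦd) ⇒ ln(n₀ₐ/n₀ᵦ) = (cₐ − cᵦ)·d
d = ln(0.68/0.54) / (0.572 − 0.409) = 0.2305 / 0.163 = 1.414 km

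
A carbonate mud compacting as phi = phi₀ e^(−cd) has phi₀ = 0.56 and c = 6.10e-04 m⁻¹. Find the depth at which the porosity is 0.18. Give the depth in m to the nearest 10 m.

1860 m

Working in km (1 km = 1000 m; c in km⁻¹ = c in m⁻¹ × 1000):
Invert Athy's law: d = ln(phi₀/phi) / c
d = ln(0.56/0.18) / 0.61 = ln(3.111) / 0.61 = 1.1350 / 0.61 = 1.861 km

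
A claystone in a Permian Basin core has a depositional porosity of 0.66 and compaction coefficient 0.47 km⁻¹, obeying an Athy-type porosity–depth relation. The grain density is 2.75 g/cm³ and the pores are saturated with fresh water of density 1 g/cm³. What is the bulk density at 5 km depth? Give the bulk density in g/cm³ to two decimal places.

Porosity at depth: n = 0.66·exp(−0.47×5) = 0.66×0.0954 = 0.0629
Bulk density: ρ_b = (1−n)ρ_g + n·ρ_f = 0.9371×2.75 + 0.0629×1
       = 2.577 + 0.063 = 2.640 g/cm³

2.64 g/cm³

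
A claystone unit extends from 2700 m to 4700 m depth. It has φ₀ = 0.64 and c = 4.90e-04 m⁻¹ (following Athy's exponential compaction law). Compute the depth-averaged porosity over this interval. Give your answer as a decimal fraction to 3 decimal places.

Working in km (1 km = 1000 m; c in km⁻¹ = c in m⁻¹ × 1000):
⟨φ⟩ = (1/(z₂−z₁)) ∫ φ₀ e^(−cz) dz = φ₀·(e^(−c·z₁) − e^(−c·z₂)) / (c·(z₂−z₁))
e^(−0.49×2.7) = 0.2663; e^(−0.49×4.7) = 0.1000
⟨φ⟩ = 0.64 × (0.2663 − 0.1000) / (0.49 × 2) = 0.64 × 0.1698 = 0.1087

0.109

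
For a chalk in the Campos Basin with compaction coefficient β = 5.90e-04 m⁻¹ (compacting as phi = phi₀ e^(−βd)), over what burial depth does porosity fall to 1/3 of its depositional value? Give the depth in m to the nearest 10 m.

Working in km (1 km = 1000 m; β in km⁻¹ = β in m⁻¹ × 1000):
phi/phi₀ = 1/3 ⇒ exp(−β·d) = 1/3 ⇒ d = ln(3) / β
d = 1.0986 / 0.59 = 1.862 km

1860 m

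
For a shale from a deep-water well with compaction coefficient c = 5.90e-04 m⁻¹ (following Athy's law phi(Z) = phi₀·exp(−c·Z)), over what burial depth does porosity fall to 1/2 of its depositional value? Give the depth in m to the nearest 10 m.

1170 m

Working in km (1 km = 1000 m; c in km⁻¹ = c in m⁻¹ × 1000):
phi/phi₀ = 1/2 ⇒ exp(−c·Z) = 1/2 ⇒ Z = ln(2) / c
Z = 0.6931 / 0.59 = 1.175 km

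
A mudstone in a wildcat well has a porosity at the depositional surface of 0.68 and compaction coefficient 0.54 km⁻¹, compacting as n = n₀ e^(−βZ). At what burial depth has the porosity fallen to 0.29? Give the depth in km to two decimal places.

1.58 km

Invert Athy's law: Z = ln(n₀/n) / β
Z = ln(0.68/0.29) / 0.54 = ln(2.345) / 0.54 = 0.8522 / 0.54 = 1.578 km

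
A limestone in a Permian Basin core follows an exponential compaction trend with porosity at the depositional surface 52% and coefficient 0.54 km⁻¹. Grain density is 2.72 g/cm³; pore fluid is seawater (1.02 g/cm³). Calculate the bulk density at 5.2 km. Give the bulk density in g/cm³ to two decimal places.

2.67 g/cm³

Porosity at depth: n = 0.52·exp(−0.54×5.2) = 0.52×0.0603 = 0.0314
Bulk density: ρ_b = (1−n)ρ_g + n·ρ_f = 0.9686×2.72 + 0.0314×1.02
       = 2.635 + 0.032 = 2.667 g/cm³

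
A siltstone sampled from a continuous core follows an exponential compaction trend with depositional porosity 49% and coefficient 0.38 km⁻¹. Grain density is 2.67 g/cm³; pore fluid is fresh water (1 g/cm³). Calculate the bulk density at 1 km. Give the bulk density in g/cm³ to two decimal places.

2.11 g/cm³

Porosity at depth: n = 0.49·exp(−0.38×1) = 0.49×0.6839 = 0.3351
Bulk density: ρ_b = (1−n)ρ_g + n·ρ_f = 0.6649×2.67 + 0.3351×1
       = 1.775 + 0.335 = 2.110 g/cm³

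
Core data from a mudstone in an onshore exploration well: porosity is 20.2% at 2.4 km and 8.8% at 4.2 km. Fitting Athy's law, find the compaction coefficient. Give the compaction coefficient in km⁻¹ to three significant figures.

0.462 km⁻¹

Athy: phi(d) = phi₀ e^(−βd) ⇒ phi₁/phi₂ = e^{β(d₂−d₁)} ⇒ β = ln(phi₁/phi₂)/(d₂−d₁)
β = ln(0.202/0.088) / (4.2 − 2.4) = ln(2.295) / 1.8 = 0.8309 / 1.8 = 0.4616 km⁻¹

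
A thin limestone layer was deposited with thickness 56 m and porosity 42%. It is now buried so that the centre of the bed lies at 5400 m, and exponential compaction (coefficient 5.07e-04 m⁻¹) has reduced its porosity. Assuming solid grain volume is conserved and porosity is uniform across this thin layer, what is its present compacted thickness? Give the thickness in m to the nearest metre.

33 m

Working in km (1 km = 1000 m; β in km⁻¹ = β in m⁻¹ × 1000):
Porosity at 5.4 km: φ = 0.42·exp(−0.507×5.4) = 0.0272
Solid-volume conservation: h(1−φ) = h₀(1−φ₀) ⇒ h = h₀·(1−φ₀)/(1−φ)
h = 0.056 × (1 − 0.42)/(1 − 0.0272) = 0.056 × 0.5962 = 0.0334 km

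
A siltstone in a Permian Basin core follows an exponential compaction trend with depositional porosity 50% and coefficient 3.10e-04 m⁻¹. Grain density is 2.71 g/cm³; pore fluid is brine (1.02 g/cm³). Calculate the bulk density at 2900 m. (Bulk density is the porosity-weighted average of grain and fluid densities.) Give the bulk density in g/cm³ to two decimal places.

2.37 g/cm³

Working in km (1 km = 1000 m; k in km⁻¹ = k in m⁻¹ × 1000):
Porosity at depth: phi = 0.5·exp(−0.31×2.9) = 0.5×0.4070 = 0.2035
Bulk density: ρ_b = (1−phi)ρ_g + phi·ρ_f = 0.7965×2.71 + 0.2035×1.02
       = 2.159 + 0.208 = 2.366 g/cm³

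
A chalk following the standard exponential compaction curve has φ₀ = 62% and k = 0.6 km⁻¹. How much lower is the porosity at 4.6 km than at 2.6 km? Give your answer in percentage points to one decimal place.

φ(2.6) = 0.62·e^(−0.6×2.6) = 0.1303
φ(4.6) = 0.62·e^(−0.6×4.6) = 0.0392
Δφ = 0.1303 − 0.0392 = 0.0910

9.1 percentage points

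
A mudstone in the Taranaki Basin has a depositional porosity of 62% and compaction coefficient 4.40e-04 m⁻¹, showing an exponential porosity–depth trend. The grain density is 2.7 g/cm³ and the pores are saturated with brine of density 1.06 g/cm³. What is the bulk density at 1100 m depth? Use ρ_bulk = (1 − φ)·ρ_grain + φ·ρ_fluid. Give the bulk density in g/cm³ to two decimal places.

2.07 g/cm³

Working in km (1 km = 1000 m; β in km⁻¹ = β in m⁻¹ × 1000):
Porosity at depth: phi = 0.62·exp(−0.44×1.1) = 0.62×0.6163 = 0.3821
Bulk density: ρ_b = (1−phi)ρ_g + phi·ρ_f = 0.6179×2.7 + 0.3821×1.06
       = 1.668 + 0.405 = 2.073 g/cm³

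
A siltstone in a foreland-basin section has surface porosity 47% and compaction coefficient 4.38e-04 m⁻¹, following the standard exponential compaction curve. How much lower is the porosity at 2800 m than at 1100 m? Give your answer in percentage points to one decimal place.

15.2 percentage points

Working in km (1 km = 1000 m; k in km⁻¹ = k in m⁻¹ × 1000):
n(1.1) = 0.47·e^(−0.438×1.1) = 0.2903
n(2.8) = 0.47·e^(−0.438×2.8) = 0.1379
Δn = 0.2903 − 0.1379 = 0.1524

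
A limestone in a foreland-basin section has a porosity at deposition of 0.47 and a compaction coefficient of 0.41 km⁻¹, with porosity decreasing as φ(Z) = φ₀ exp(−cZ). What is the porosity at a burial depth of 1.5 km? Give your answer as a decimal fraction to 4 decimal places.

0.2541

φ = φ₀·exp(−c·Z) = 0.47 × exp(−0.41 × 1.5) = 0.47 × exp(−0.615)
  = 0.47 × 0.5406 = 0.2541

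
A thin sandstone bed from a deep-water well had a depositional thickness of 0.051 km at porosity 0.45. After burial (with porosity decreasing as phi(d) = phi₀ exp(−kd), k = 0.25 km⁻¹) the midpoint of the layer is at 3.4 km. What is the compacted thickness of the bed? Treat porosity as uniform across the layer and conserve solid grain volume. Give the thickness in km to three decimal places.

Porosity at 3.4 km: phi = 0.45·exp(−0.25×3.4) = 0.1923
Solid-volume conservation: h(1−phi) = h₀(1−phi₀) ⇒ h = h₀·(1−phi₀)/(1−phi)
h = 0.051 × (1 − 0.45)/(1 − 0.1923) = 0.051 × 0.6810 = 0.0347 km

0.035 km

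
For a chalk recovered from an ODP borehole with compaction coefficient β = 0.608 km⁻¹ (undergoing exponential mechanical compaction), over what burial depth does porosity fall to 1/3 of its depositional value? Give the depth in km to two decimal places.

1.81 km

φ/φ₀ = 1/3 ⇒ exp(−β·d) = 1/3 ⇒ d = ln(3) / β
d = 1.0986 / 0.608 = 1.807 km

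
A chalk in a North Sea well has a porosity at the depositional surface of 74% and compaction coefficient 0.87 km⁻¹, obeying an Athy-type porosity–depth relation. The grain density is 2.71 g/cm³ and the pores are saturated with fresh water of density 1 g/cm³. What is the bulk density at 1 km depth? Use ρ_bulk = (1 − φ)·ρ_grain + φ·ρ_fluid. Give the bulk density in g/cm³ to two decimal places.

Porosity at depth: n = 0.74·exp(−0.87×1) = 0.74×0.4190 = 0.3100
Bulk density: ρ_b = (1−n)ρ_g + n·ρ_f = 0.6900×2.71 + 0.3100×1
       = 1.870 + 0.310 = 2.180 g/cm³

2.18 g/cm³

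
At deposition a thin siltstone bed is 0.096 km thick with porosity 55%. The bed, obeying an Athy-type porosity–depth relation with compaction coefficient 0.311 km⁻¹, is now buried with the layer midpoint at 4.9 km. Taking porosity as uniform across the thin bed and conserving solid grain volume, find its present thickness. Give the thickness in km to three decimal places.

0.049 km

Porosity at 4.9 km: phi = 0.55·exp(−0.311×4.9) = 0.1198
Solid-volume conservation: h(1−phi) = h₀(1−phi₀) ⇒ h = h₀·(1−phi₀)/(1−phi)
h = 0.096 × (1 − 0.55)/(1 − 0.1198) = 0.096 × 0.5113 = 0.0491 km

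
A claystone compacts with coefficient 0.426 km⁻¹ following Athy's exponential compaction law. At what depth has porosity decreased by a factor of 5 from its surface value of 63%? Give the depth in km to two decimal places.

n/n₀ = 1/5 ⇒ exp(−c·z) = 1/5 ⇒ z = ln(5) / c
z = 1.6094 / 0.426 = 3.778 km

3.78 km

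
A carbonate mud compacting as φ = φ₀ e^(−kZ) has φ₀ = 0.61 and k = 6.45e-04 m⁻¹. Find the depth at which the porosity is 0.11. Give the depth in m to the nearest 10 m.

Working in km (1 km = 1000 m; k in km⁻¹ = k in m⁻¹ × 1000):
Invert Athy's law: Z = ln(φ₀/φ) / k
Z = ln(0.61/0.11) / 0.645 = ln(5.545) / 0.645 = 1.7130 / 0.645 = 2.656 km

2660 m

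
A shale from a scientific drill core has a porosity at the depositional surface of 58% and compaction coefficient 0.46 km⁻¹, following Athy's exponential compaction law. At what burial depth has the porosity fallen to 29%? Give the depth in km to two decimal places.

Invert Athy's law: Z = ln(phi₀/phi) / c
Z = ln(0.58/0.29) / 0.46 = ln(2) / 0.46 = 0.6931 / 0.46 = 1.507 km

1.51 km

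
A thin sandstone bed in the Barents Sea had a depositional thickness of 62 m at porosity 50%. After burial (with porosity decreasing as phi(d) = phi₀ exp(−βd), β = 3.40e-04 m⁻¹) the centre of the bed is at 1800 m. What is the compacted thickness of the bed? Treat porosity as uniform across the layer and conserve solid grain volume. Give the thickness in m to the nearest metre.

Working in km (1 km = 1000 m; β in km⁻¹ = β in m⁻¹ × 1000):
Porosity at 1.8 km: phi = 0.5·exp(−0.34×1.8) = 0.2711
Solid-volume conservation: h(1−phi) = h₀(1−phi₀) ⇒ h = h₀·(1−phi₀)/(1−phi)
h = 0.062 × (1 − 0.5)/(1 − 0.2711) = 0.062 × 0.6860 = 0.0425 km

43 m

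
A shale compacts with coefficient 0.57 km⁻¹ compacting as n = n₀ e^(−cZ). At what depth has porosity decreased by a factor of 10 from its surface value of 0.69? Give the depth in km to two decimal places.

n/n₀ = 1/10 ⇒ exp(−c·Z) = 1/10 ⇒ Z = ln(10) / c
Z = 2.3026 / 0.57 = 4.040 km

4.04 km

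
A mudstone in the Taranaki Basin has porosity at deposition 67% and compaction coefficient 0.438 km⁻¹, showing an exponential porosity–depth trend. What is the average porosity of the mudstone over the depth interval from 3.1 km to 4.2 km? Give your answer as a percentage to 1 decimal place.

13.7%

⟨n⟩ = (1/(Z₂−Z₁)) ∫ n₀ e^(−βZ) dZ = n₀·(e^(−β·Z₁) − e^(−β·Z₂)) / (β·(Z₂−Z₁))
e^(−0.438×3.1) = 0.2572; e^(−0.438×4.2) = 0.1589
⟨n⟩ = 0.67 × (0.2572 − 0.1589) / (0.438 × 1.1) = 0.67 × 0.2041 = 0.1368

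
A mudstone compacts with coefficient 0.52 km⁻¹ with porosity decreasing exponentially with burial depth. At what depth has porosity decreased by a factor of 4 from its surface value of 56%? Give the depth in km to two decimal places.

φ/φ₀ = 1/4 ⇒ exp(−c·d) = 1/4 ⇒ d = ln(4) / c
d = 1.3863 / 0.52 = 2.666 km

2.67 km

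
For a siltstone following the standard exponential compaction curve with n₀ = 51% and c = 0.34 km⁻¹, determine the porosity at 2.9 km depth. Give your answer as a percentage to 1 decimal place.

n = n₀·exp(−c·Z) = 0.51 × exp(−0.34 × 2.9) = 0.51 × exp(−0.986)
  = 0.51 × 0.3731 = 0.1903

19.0%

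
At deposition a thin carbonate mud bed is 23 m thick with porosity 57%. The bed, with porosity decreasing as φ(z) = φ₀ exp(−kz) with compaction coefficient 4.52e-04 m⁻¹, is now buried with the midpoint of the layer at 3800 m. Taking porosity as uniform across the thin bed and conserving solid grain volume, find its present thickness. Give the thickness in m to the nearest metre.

11 m

Working in km (1 km = 1000 m; k in km⁻¹ = k in m⁻¹ × 1000):
Porosity at 3.8 km: φ = 0.57·exp(−0.452×3.8) = 0.1023
Solid-volume conservation: h(1−φ) = h₀(1−φ₀) ⇒ h = h₀·(1−φ₀)/(1−φ)
h = 0.023 × (1 − 0.57)/(1 − 0.1023) = 0.023 × 0.4790 = 0.0110 km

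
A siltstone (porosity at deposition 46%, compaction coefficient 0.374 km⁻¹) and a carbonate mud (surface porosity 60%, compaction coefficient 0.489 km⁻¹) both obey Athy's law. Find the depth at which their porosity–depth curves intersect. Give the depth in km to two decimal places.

Set n₀ₐ e^(−cₐz) = n₀ᵦ e^(−cᵦz) ⇒ ln(n₀ₐ/n₀ᵦ) = (cₐ − cᵦ)·z
z = ln(0.46/0.6) / (0.374 − 0.489) = -0.2657 / -0.115 = 2.310 km

2.31 km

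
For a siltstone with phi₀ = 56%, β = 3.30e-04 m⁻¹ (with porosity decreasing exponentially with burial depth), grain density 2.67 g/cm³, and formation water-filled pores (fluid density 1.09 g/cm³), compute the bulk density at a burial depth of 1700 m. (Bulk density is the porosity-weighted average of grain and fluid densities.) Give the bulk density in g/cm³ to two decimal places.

2.17 g/cm³

Working in km (1 km = 1000 m; β in km⁻¹ = β in m⁻¹ × 1000):
Porosity at depth: phi = 0.56·exp(−0.33×1.7) = 0.56×0.5706 = 0.3196
Bulk density: ρ_b = (1−phi)ρ_g + phi·ρ_f = 0.6804×2.67 + 0.3196×1.09
       = 1.817 + 0.348 = 2.165 g/cm³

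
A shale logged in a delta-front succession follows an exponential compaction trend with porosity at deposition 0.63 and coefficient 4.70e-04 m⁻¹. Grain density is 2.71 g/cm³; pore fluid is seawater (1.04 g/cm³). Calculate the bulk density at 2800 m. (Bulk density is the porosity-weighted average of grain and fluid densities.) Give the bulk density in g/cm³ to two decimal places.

Working in km (1 km = 1000 m; k in km⁻¹ = k in m⁻¹ × 1000):
Porosity at depth: phi = 0.63·exp(−0.47×2.8) = 0.63×0.2682 = 0.1690
Bulk density: ρ_b = (1−phi)ρ_g + phi·ρ_f = 0.8310×2.71 + 0.1690×1.04
       = 2.252 + 0.176 = 2.428 g/cm³

2.43 g/cm³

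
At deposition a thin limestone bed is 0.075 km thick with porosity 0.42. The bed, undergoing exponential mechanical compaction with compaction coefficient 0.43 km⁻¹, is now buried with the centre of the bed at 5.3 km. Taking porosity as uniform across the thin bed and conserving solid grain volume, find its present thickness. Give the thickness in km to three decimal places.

Porosity at 5.3 km: phi = 0.42·exp(−0.43×5.3) = 0.0430
Solid-volume conservation: h(1−phi) = h₀(1−phi₀) ⇒ h = h₀·(1−phi₀)/(1−phi)
h = 0.075 × (1 − 0.42)/(1 − 0.0430) = 0.075 × 0.6061 = 0.0455 km

0.045 km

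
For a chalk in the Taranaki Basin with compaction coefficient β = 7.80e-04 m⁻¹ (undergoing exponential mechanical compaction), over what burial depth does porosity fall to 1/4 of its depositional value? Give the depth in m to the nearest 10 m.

1780 m

Working in km (1 km = 1000 m; β in km⁻¹ = β in m⁻¹ × 1000):
n/n₀ = 1/4 ⇒ exp(−β·d) = 1/4 ⇒ d = ln(4) / β
d = 1.3863 / 0.78 = 1.777 km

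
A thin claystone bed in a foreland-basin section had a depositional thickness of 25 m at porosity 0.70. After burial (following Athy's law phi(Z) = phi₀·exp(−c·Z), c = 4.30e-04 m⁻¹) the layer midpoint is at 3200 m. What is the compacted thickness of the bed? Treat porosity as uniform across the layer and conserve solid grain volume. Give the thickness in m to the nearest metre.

9 m

Working in km (1 km = 1000 m; c in km⁻¹ = c in m⁻¹ × 1000):
Porosity at 3.2 km: phi = 0.7·exp(−0.43×3.2) = 0.1768
Solid-volume conservation: h(1−phi) = h₀(1−phi₀) ⇒ h = h₀·(1−phi₀)/(1−phi)
h = 0.025 × (1 − 0.7)/(1 − 0.1768) = 0.025 × 0.3644 = 0.0091 km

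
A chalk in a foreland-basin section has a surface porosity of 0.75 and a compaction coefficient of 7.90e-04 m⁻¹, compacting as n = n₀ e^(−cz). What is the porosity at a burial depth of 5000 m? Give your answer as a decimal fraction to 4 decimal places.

Working in km (1 km = 1000 m; c in km⁻¹ = c in m⁻¹ × 1000):
n = n₀·exp(−c·z) = 0.75 × exp(−0.79 × 5) = 0.75 × exp(−3.95)
  = 0.75 × 0.0193 = 0.0144

0.0144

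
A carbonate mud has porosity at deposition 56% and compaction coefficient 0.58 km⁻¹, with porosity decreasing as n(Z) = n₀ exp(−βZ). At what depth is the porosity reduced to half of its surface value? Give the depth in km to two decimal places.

n/n₀ = 1/2 ⇒ exp(−β·Z) = 1/2 ⇒ Z = ln(2) / β
Z = 0.6931 / 0.58 = 1.195 km

1.20 km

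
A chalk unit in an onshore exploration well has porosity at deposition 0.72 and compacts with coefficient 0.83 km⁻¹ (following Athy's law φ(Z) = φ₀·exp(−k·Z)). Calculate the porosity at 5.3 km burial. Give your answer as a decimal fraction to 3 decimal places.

0.009

φ = φ₀·exp(−k·Z) = 0.72 × exp(−0.83 × 5.3) = 0.72 × exp(−4.399)
  = 0.72 × 0.0123 = 0.0088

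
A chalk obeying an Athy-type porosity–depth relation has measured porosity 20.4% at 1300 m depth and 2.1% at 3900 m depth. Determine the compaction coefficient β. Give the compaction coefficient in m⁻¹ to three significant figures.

Working in km (1 km = 1000 m; β in km⁻¹ = β in m⁻¹ × 1000):
Athy: φ(d) = φ₀ e^(−βd) ⇒ φ₁/φ₂ = e^{β(d₂−d₁)} ⇒ β = ln(φ₁/φ₂)/(d₂−d₁)
β = ln(0.204/0.021) / (3.9 − 1.3) = ln(9.714) / 2.6 = 2.2736 / 2.6 = 0.8745 km⁻¹

0.000874 m⁻¹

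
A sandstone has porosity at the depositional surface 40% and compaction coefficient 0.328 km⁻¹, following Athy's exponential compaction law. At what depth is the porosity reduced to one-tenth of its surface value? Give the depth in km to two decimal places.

n/n₀ = 1/10 ⇒ exp(−β·d) = 1/10 ⇒ d = ln(10) / β
d = 2.3026 / 0.328 = 7.020 km

7.02 km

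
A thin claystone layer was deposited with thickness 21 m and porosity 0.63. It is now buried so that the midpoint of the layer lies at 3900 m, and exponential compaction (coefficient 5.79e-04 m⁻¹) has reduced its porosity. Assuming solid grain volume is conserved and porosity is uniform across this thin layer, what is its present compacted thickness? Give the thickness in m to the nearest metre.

Working in km (1 km = 1000 m; β in km⁻¹ = β in m⁻¹ × 1000):
Porosity at 3.9 km: φ = 0.63·exp(−0.579×3.9) = 0.0659
Solid-volume conservation: h(1−φ) = h₀(1−φ₀) ⇒ h = h₀·(1−φ₀)/(1−φ)
h = 0.021 × (1 − 0.63)/(1 − 0.0659) = 0.021 × 0.3961 = 0.0083 km

8 m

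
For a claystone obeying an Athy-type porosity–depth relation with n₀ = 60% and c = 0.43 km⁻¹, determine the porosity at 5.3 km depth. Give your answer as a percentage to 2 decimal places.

n = n₀·exp(−c·z) = 0.6 × exp(−0.43 × 5.3) = 0.6 × exp(−2.279)
  = 0.6 × 0.1024 = 0.0614

6.14%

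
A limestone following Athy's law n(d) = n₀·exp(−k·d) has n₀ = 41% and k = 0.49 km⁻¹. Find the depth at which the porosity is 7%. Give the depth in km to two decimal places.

3.61 km

Invert Athy's law: d = ln(n₀/n) / k
d = ln(0.41/0.07) / 0.49 = ln(5.857) / 0.49 = 1.7677 / 0.49 = 3.607 km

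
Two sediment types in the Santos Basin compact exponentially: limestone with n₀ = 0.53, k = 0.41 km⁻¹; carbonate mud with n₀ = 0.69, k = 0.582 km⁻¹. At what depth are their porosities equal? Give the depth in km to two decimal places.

1.53 km

Set n₀ₐ e^(−kₐd) = n₀ᵦ e^(−kᵦd) ⇒ ln(n₀ₐ/n₀ᵦ) = (kₐ − kᵦ)·d
d = ln(0.53/0.69) / (0.41 − 0.582) = -0.2638 / -0.172 = 1.534 km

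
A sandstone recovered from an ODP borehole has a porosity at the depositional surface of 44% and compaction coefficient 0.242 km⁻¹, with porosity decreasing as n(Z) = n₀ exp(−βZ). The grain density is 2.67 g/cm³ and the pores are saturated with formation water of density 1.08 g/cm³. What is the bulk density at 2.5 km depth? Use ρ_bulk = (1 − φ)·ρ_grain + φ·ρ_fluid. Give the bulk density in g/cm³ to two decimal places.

Porosity at depth: n = 0.44·exp(−0.242×2.5) = 0.44×0.5461 = 0.2403
Bulk density: ρ_b = (1−n)ρ_g + n·ρ_f = 0.7597×2.67 + 0.2403×1.08
       = 2.028 + 0.259 = 2.288 g/cm³

2.29 g/cm³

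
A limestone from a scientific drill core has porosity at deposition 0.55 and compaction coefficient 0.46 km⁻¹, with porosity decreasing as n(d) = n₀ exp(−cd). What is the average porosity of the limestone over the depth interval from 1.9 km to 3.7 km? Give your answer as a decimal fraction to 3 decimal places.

⟨n⟩ = (1/(d₂−d₁)) ∫ n₀ e^(−cd) dd = n₀·(e^(−c·d₁) − e^(−c·d₂)) / (c·(d₂−d₁))
e^(−0.46×1.9) = 0.4173; e^(−0.46×3.7) = 0.1823
⟨n⟩ = 0.55 × (0.4173 − 0.1823) / (0.46 × 1.8) = 0.55 × 0.2838 = 0.1561

0.156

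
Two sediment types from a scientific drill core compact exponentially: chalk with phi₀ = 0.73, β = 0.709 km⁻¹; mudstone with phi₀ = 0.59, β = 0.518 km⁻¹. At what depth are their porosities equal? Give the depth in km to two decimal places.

Set phi₀ₐ e^(−βₐd) = phi₀ᵦ e^(−βᵦd) ⇒ ln(phi₀ₐ/phi₀ᵦ) = (βₐ − βᵦ)·d
d = ln(0.73/0.59) / (0.709 − 0.518) = 0.2129 / 0.191 = 1.115 km

1.11 km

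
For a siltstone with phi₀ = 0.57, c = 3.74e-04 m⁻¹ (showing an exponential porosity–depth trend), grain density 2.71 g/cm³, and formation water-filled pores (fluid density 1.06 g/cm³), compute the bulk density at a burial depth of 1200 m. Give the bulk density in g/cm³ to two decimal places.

Working in km (1 km = 1000 m; c in km⁻¹ = c in m⁻¹ × 1000):
Porosity at depth: phi = 0.57·exp(−0.374×1.2) = 0.57×0.6384 = 0.3639
Bulk density: ρ_b = (1−phi)ρ_g + phi·ρ_f = 0.6361×2.71 + 0.3639×1.06
       = 1.724 + 0.386 = 2.110 g/cm³

2.11 g/cm³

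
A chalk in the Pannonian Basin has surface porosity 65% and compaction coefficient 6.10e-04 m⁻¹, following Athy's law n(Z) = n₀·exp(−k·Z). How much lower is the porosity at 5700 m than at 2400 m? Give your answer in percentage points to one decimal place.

13.0 percentage points

Working in km (1 km = 1000 m; k in km⁻¹ = k in m⁻¹ × 1000):
n(2.4) = 0.65·e^(−0.61×2.4) = 0.1504
n(5.7) = 0.65·e^(−0.61×5.7) = 0.0201
Δn = 0.1504 − 0.0201 = 0.1303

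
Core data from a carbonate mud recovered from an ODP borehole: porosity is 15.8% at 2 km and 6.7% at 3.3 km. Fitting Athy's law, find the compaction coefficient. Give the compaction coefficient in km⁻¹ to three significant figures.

Athy: phi(Z) = phi₀ e^(−kZ) ⇒ phi₁/phi₂ = e^{k(Z₂−Z₁)} ⇒ k = ln(phi₁/phi₂)/(Z₂−Z₁)
k = ln(0.158/0.067) / (3.3 − 2) = ln(2.358) / 1.3 = 0.8579 / 1.3 = 0.6599 km⁻¹

0.660 km⁻¹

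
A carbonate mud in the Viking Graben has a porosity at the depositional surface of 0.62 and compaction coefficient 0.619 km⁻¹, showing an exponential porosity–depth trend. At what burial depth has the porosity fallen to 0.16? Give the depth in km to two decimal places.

Invert Athy's law: Z = ln(φ₀/φ) / c
Z = ln(0.62/0.16) / 0.619 = ln(3.875) / 0.619 = 1.3545 / 0.619 = 2.188 km

2.19 km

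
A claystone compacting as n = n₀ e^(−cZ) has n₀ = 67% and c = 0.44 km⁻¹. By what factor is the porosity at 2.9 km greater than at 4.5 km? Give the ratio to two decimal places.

2.02

n(Z₁)/n(Z₂) = e^(−c·Z₁)/e^(−c·Z₂) = e^{c(Z₂−Z₁)}
= exp(0.44 × 1.6) = exp(0.704) = 2.0218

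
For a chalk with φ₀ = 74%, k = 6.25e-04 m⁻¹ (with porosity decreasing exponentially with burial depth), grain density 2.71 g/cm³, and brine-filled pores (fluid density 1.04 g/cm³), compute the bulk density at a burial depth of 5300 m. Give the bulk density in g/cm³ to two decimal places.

Working in km (1 km = 1000 m; k in km⁻¹ = k in m⁻¹ × 1000):
Porosity at depth: φ = 0.74·exp(−0.625×5.3) = 0.74×0.0364 = 0.0270
Bulk density: ρ_b = (1−φ)ρ_g + φ·ρ_f = 0.9730×2.71 + 0.0270×1.04
       = 2.637 + 0.028 = 2.665 g/cm³

2.66 g/cm³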